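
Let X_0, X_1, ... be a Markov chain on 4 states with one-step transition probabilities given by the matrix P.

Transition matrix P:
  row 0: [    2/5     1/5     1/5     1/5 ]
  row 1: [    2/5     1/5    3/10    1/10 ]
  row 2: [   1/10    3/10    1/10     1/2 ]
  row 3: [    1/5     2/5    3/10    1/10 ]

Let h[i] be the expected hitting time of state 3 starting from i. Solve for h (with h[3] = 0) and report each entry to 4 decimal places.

First-step conditioning: h[3] = 0; for i ≠ 3, h[i] = 1 + Σ_k P[i][k]·h[k].
  h[0] = 1 + 2/5·h[0] + 1/5·h[1] + 1/5·h[2]
  h[1] = 1 + 2/5·h[0] + 1/5·h[1] + 3/10·h[2]
  h[2] = 1 + 1/10·h[0] + 3/10·h[1] + 1/10·h[2]
Solving the 3×3 linear system over states ≠ 3 gives exactly h = [109/26, 9/2, 40/13, 0] (h[3] = 0 is the target).

h = [4.1923, 4.5000, 3.0769, 0.0000]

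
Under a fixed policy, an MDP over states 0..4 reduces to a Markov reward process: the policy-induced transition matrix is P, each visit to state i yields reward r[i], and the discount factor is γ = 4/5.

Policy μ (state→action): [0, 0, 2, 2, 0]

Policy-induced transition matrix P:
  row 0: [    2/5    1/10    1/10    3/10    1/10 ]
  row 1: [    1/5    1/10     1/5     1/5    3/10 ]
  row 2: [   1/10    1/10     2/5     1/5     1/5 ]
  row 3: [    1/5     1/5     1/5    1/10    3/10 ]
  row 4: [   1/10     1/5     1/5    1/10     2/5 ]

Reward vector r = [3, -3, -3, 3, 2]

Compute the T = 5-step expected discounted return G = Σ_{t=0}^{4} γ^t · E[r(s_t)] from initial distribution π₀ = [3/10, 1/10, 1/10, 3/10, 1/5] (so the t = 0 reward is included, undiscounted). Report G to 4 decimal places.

t=0: π = [0.3000, 0.1000, 0.1000, 0.3000, 0.2000], E[r] = 1.6000, γ^t·E[r] = 1.600000, running G = 1.600000
t=1: π = [0.2300, 0.1500, 0.1900, 0.1800, 0.2500], E[r] = 0.7100, γ^t·E[r] = 0.568000, running G = 2.168000
t=2: π = [0.2020, 0.1430, 0.2150, 0.1800, 0.2600], E[r] = 0.5920, γ^t·E[r] = 0.378880, running G = 2.546880
t=3: π = [0.1929, 0.1440, 0.2228, 0.1762, 0.2641], E[r] = 0.5351, γ^t·E[r] = 0.273971, running G = 2.820851
t=4: π = [0.1899, 0.1440, 0.2253, 0.1753, 0.2656], E[r] = 0.5187, γ^t·E[r] = 0.212439, running G = 3.033290

G = 3.0333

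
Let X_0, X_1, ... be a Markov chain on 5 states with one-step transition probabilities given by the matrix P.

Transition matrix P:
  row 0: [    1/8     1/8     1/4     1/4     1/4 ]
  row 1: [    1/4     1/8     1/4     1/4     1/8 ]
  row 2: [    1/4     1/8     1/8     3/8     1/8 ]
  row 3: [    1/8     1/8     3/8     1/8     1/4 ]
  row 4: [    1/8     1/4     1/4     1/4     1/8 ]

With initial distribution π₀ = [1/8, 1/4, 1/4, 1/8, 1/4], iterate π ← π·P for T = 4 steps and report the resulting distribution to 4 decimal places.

π = [0.1746, 0.1472, 0.2502, 0.2498, 0.1782]

t=0: π = [0.1250, 0.2500, 0.2500, 0.1250, 0.2500]
t=1: π = [0.1875, 0.1563, 0.2344, 0.2656, 0.1563]
t=2: π = [0.1738, 0.1445, 0.2539, 0.2461, 0.1816]
t=3: π = [0.1748, 0.1477, 0.2490, 0.2510, 0.1775]
t=4: π = [0.1746, 0.1472, 0.2502, 0.2498, 0.1782]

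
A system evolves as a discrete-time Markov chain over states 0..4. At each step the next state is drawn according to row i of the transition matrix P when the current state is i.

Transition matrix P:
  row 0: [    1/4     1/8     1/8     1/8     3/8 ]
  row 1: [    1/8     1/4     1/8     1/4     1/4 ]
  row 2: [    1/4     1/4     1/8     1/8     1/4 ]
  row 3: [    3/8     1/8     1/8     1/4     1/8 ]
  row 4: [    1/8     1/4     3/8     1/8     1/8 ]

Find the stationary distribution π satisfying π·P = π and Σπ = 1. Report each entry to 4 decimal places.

Balance equations π_j = Σ_i π_i·P[i][j]:
  π_0 = 1/4·π_0 + 1/8·π_1 + 1/4·π_2 + 3/8·π_3 + 1/8·π_4
  π_1 = 1/8·π_0 + 1/4·π_1 + 1/4·π_2 + 1/8·π_3 + 1/4·π_4
  π_2 = 1/8·π_0 + 1/8·π_1 + 1/8·π_2 + 1/8·π_3 + 3/8·π_4
  π_3 = 1/8·π_0 + 1/4·π_1 + 1/8·π_2 + 1/4·π_3 + 1/8·π_4
  normalize: π_0 + π_1 + π_2 + π_3 + π_4 = 1
Solving the linear system gives exactly π = [895/4108, 827/4108, 747/4108, 705/4108, 467/2054].

π = [0.2179, 0.2013, 0.1818, 0.1716, 0.2274]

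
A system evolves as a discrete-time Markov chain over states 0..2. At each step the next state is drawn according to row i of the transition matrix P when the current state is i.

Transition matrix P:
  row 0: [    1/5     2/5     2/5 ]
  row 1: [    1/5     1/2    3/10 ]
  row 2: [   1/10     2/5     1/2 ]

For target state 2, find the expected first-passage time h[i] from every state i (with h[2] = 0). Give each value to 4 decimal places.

First-step conditioning: h[2] = 0; for i ≠ 2, h[i] = 1 + Σ_k P[i][k]·h[k].
  h[0] = 1 + 1/5·h[0] + 2/5·h[1]
  h[1] = 1 + 1/5·h[0] + 1/2·h[1]
Solving the 2×2 linear system over states ≠ 2 gives exactly h = [45/16, 25/8, 0] (h[2] = 0 is the target).

h = [2.8125, 3.1250, 0.0000]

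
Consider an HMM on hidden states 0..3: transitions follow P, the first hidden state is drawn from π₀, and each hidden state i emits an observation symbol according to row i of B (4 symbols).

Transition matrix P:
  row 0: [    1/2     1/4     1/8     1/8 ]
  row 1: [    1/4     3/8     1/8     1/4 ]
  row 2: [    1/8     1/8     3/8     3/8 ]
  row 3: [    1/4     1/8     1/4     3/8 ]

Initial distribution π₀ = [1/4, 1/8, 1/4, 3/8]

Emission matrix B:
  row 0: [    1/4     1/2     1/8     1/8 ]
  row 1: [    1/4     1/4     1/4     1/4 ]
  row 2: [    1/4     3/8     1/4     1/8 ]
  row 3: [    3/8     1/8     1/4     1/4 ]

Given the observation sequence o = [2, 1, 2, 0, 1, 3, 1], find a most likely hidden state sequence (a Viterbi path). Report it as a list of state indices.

t=0: δ = [3.125e-02, 3.125e-02, 6.250e-02, 9.375e-02]  (obs o_0=2)
t=1: δ = [1.172e-02, 2.930e-03, 8.789e-03, 4.395e-03]  ψ = [3, 1, 2, 3]  (obs o_1=1)
t=2: δ = [7.324e-04, 7.324e-04, 8.240e-04, 8.240e-04]  ψ = [0, 0, 2, 2]  (obs o_2=2)
t=3: δ = [9.155e-05, 6.866e-05, 7.725e-05, 1.159e-04]  ψ = [0, 1, 2, 2]  (obs o_3=0)
t=4: δ = [2.289e-05, 6.437e-06, 1.086e-05, 5.431e-06]  ψ = [0, 1, 2, 3]  (obs o_4=1)
t=5: δ = [1.431e-06, 1.431e-06, 5.092e-07, 1.018e-06]  ψ = [0, 0, 2, 2]  (obs o_5=3)
t=6: δ = [3.576e-07, 1.341e-07, 9.548e-08, 4.774e-08]  ψ = [0, 1, 3, 3]  (obs o_6=1)
backtrack: best end state = 0; path = [3, 0, 0, 0, 0, 0, 0]

path = [3, 0, 0, 0, 0, 0, 0]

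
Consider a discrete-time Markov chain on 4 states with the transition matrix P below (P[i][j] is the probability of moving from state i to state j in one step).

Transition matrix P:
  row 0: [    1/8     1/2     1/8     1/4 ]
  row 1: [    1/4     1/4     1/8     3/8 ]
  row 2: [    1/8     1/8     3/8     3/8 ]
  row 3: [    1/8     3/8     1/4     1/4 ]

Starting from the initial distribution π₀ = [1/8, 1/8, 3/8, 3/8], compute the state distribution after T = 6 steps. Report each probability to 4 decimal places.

t=0: π = [0.1250, 0.1250, 0.3750, 0.3750]
t=1: π = [0.1406, 0.2813, 0.2656, 0.3125]
t=2: π = [0.1602, 0.2910, 0.2305, 0.3184]
t=3: π = [0.1614, 0.3010, 0.2224, 0.3152]
t=4: π = [0.1626, 0.3019, 0.2200, 0.3154]
t=5: π = [0.1627, 0.3026, 0.2194, 0.3152]
t=6: π = [0.1628, 0.3027, 0.2193, 0.3153]

π = [0.1628, 0.3027, 0.2193, 0.3153]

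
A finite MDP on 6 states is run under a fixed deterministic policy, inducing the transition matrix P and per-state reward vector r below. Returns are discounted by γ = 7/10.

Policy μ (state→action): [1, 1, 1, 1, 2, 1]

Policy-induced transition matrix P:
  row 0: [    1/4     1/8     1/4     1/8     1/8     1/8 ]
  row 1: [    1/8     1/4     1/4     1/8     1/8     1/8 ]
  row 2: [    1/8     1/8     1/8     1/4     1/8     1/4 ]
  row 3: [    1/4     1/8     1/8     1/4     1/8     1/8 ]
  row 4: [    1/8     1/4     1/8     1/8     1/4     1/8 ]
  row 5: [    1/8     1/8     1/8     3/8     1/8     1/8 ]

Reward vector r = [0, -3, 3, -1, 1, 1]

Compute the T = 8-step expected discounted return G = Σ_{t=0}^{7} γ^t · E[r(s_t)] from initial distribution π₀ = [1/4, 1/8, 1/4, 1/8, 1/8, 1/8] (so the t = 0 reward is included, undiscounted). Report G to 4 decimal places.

G = 0.7293

t=0: π = [0.2500, 0.1250, 0.2500, 0.1250, 0.1250, 0.1250], E[r] = 0.5000, γ^t·E[r] = 0.500000, running G = 0.500000
t=1: π = [0.1719, 0.1563, 0.1719, 0.2031, 0.1406, 0.1563], E[r] = 0.1406, γ^t·E[r] = 0.098438, running G = 0.598438
t=2: π = [0.1719, 0.1621, 0.1660, 0.2109, 0.1426, 0.1465], E[r] = 0.0898, γ^t·E[r] = 0.044023, running G = 0.642461
t=3: π = [0.1729, 0.1631, 0.1667, 0.2087, 0.1428, 0.1458], E[r] = 0.0908, γ^t·E[r] = 0.031151, running G = 0.673612
t=4: π = [0.1727, 0.1632, 0.1670, 0.2084, 0.1429, 0.1458], E[r] = 0.0916, γ^t·E[r] = 0.021989, running G = 0.695601
t=5: π = [0.1726, 0.1633, 0.1670, 0.2084, 0.1429, 0.1459], E[r] = 0.0915, γ^t·E[r] = 0.015385, running G = 0.710987
t=6: π = [0.1726, 0.1633, 0.1670, 0.2084, 0.1429, 0.1459], E[r] = 0.0915, γ^t·E[r] = 0.010766, running G = 0.721753
t=7: π = [0.1726, 0.1633, 0.1670, 0.2084, 0.1429, 0.1459], E[r] = 0.0915, γ^t·E[r] = 0.007536, running G = 0.729288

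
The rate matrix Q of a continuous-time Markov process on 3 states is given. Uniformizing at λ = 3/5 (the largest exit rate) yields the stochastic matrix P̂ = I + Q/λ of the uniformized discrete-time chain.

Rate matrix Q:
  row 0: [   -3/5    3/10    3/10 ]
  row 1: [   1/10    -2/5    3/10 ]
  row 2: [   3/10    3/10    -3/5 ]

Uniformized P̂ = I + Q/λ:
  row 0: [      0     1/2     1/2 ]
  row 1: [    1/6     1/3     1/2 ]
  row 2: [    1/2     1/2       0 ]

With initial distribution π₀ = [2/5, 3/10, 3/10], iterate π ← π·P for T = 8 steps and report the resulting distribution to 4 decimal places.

t=0: π = [0.4000, 0.3000, 0.3000]
t=1: π = [0.2000, 0.4500, 0.3500]
t=2: π = [0.2500, 0.4250, 0.3250]
t=3: π = [0.2333, 0.4292, 0.3375]
t=4: π = [0.2403, 0.4285, 0.3313]
t=5: π = [0.2370, 0.4286, 0.3344]
t=6: π = [0.2386, 0.4286, 0.3328]
t=7: π = [0.2378, 0.4286, 0.3336]
t=8: π = [0.2382, 0.4286, 0.3332]

π = [0.2382, 0.4286, 0.3332]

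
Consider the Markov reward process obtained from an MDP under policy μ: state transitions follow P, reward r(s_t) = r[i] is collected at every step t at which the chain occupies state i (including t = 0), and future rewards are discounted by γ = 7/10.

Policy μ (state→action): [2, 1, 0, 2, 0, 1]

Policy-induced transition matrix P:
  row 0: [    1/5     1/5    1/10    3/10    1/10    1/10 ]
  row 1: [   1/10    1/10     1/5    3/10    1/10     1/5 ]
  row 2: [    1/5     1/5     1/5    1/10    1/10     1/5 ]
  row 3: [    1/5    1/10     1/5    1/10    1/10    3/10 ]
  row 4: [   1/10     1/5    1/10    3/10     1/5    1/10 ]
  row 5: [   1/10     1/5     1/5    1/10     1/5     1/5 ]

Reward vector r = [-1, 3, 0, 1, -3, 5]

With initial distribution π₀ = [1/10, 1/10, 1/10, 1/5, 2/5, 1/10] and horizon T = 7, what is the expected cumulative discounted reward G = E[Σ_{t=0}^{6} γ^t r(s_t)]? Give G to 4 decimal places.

t=0: π = [0.1000, 0.1000, 0.1000, 0.2000, 0.4000, 0.1000], E[r] = -0.3000, γ^t·E[r] = -0.300000, running G = -0.300000
t=1: π = [0.1400, 0.1700, 0.1500, 0.2200, 0.1500, 0.1700], E[r] = 0.9900, γ^t·E[r] = 0.693000, running G = 0.393000
t=2: π = [0.1510, 0.1610, 0.1710, 0.1920, 0.1320, 0.1930], E[r] = 1.0930, γ^t·E[r] = 0.535570, running G = 0.928570
t=3: π = [0.1514, 0.1647, 0.1717, 0.1888, 0.1325, 0.1909], E[r] = 1.0885, γ^t·E[r] = 0.373356, running G = 1.301926
t=4: π = [0.1512, 0.1647, 0.1716, 0.1897, 0.1323, 0.1905], E[r] = 1.0879, γ^t·E[r] = 0.261207, running G = 1.563133
t=5: π = [0.1513, 0.1646, 0.1716, 0.1896, 0.1323, 0.1906], E[r] = 1.0883, γ^t·E[r] = 0.182914, running G = 1.746046
t=6: π = [0.1513, 0.1646, 0.1716, 0.1896, 0.1323, 0.1906], E[r] = 1.0883, γ^t·E[r] = 0.128036, running G = 1.874082

G = 1.8741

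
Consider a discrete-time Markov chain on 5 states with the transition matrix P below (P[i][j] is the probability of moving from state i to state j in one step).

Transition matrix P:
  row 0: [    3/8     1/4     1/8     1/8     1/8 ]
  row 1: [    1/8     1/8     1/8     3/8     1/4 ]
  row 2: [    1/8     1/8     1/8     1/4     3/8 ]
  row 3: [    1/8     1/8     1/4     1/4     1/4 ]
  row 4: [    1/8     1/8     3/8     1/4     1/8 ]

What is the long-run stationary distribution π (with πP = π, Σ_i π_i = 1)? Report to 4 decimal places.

Balance equations π_j = Σ_i π_i·P[i][j]:
  π_0 = 3/8·π_0 + 1/8·π_1 + 1/8·π_2 + 1/8·π_3 + 1/8·π_4
  π_1 = 1/4·π_0 + 1/8·π_1 + 1/8·π_2 + 1/8·π_3 + 1/8·π_4
  π_2 = 1/8·π_0 + 1/8·π_1 + 1/8·π_2 + 1/4·π_3 + 3/8·π_4
  π_3 = 1/8·π_0 + 3/8·π_1 + 1/4·π_2 + 1/4·π_3 + 1/4·π_4
  normalize: π_0 + π_1 + π_2 + π_3 + π_4 = 1
Solving the linear system gives exactly π = [1/6, 7/48, 817/3840, 95/384, 291/1280].

π = [0.1667, 0.1458, 0.2128, 0.2474, 0.2273]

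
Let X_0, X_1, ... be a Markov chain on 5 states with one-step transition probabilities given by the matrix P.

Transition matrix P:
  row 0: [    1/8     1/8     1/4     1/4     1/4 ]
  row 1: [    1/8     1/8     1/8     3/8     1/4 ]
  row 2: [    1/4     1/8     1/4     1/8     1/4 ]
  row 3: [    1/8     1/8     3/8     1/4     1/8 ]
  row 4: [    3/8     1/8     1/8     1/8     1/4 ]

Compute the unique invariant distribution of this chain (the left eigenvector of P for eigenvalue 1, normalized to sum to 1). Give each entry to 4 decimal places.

π = [0.2100, 0.1250, 0.2325, 0.2086, 0.2239]

Balance equations π_j = Σ_i π_i·P[i][j]:
  π_0 = 1/8·π_0 + 1/8·π_1 + 1/4·π_2 + 1/8·π_3 + 3/8·π_4
  π_1 = 1/8·π_0 + 1/8·π_1 + 1/8·π_2 + 1/8·π_3 + 1/8·π_4
  π_2 = 1/4·π_0 + 1/8·π_1 + 1/4·π_2 + 3/8·π_3 + 1/8·π_4
  π_3 = 1/4·π_0 + 3/8·π_1 + 1/8·π_2 + 1/4·π_3 + 1/8·π_4
  normalize: π_0 + π_1 + π_2 + π_3 + π_4 = 1
Solving the linear system gives exactly π = [431/2052, 1/8, 53/228, 107/513, 919/4104].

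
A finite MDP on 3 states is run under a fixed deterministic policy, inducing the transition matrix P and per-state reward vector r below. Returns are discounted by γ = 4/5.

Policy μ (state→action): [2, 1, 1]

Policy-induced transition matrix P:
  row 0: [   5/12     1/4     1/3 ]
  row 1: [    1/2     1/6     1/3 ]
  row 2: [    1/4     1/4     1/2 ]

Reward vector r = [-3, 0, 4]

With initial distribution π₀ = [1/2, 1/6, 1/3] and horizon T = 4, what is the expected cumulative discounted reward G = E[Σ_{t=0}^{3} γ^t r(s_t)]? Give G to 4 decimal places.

t=0: π = [0.5000, 0.1667, 0.3333], E[r] = -0.1667, γ^t·E[r] = -0.166667, running G = -0.166667
t=1: π = [0.3750, 0.2361, 0.3889], E[r] = 0.4306, γ^t·E[r] = 0.344444, running G = 0.177778
t=2: π = [0.3715, 0.2303, 0.3981], E[r] = 0.4780, γ^t·E[r] = 0.305926, running G = 0.483704
t=3: π = [0.3695, 0.2308, 0.3997], E[r] = 0.4903, γ^t·E[r] = 0.251012, running G = 0.734716

G = 0.7347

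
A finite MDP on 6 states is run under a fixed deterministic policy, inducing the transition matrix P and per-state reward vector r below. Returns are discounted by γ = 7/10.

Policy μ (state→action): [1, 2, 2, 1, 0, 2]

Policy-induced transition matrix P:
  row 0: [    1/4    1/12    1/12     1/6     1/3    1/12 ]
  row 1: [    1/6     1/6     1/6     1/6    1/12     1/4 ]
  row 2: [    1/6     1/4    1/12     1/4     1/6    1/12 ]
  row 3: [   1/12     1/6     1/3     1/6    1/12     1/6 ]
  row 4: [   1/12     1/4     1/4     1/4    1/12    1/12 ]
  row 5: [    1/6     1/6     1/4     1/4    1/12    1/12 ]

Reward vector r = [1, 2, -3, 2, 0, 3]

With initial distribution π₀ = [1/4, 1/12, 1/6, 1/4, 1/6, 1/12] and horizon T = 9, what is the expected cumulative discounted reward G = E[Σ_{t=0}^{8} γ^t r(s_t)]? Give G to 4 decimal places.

G = 2.2370

t=0: π = [0.2500, 0.0833, 0.1667, 0.2500, 0.1667, 0.0833], E[r] = 0.6667, γ^t·E[r] = 0.666667, running G = 0.666667
t=1: π = [0.1528, 0.1736, 0.1944, 0.2014, 0.1597, 0.1181], E[r] = 0.6736, γ^t·E[r] = 0.471528, running G = 1.138194
t=2: π = [0.1493, 0.1834, 0.1944, 0.2060, 0.1377, 0.1291], E[r] = 0.7321, γ^t·E[r] = 0.358709, running G = 1.496904
t=3: π = [0.1505, 0.1819, 0.1946, 0.2051, 0.1369, 0.1311], E[r] = 0.7339, γ^t·E[r] = 0.251742, running G = 1.748646
t=4: π = [0.1507, 0.1817, 0.1944, 0.2052, 0.1372, 0.1307], E[r] = 0.7336, γ^t·E[r] = 0.176133, running G = 1.924779
t=5: π = [0.1507, 0.1817, 0.1944, 0.2052, 0.1372, 0.1307], E[r] = 0.7334, γ^t·E[r] = 0.123269, running G = 2.048049
t=6: π = [0.1507, 0.1817, 0.1944, 0.2052, 0.1372, 0.1307], E[r] = 0.7334, γ^t·E[r] = 0.086289, running G = 2.134338
t=7: π = [0.1507, 0.1817, 0.1944, 0.2052, 0.1372, 0.1307], E[r] = 0.7334, γ^t·E[r] = 0.060403, running G = 2.194740
t=8: π = [0.1507, 0.1817, 0.1944, 0.2052, 0.1372, 0.1307], E[r] = 0.7334, γ^t·E[r] = 0.042282, running G = 2.237022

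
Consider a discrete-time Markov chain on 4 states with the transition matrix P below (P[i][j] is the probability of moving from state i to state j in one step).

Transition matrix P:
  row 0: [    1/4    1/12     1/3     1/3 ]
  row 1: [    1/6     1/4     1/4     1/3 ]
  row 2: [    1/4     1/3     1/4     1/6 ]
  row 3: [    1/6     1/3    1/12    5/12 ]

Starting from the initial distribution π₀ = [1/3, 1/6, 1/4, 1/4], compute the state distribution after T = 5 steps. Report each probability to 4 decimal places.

π = [0.2012, 0.2612, 0.2127, 0.3249]

t=0: π = [0.3333, 0.1667, 0.2500, 0.2500]
t=1: π = [0.2153, 0.2361, 0.2361, 0.3125]
t=2: π = [0.2043, 0.2598, 0.2159, 0.3200]
t=3: π = [0.2017, 0.2606, 0.2137, 0.3240]
t=4: π = [0.2013, 0.2612, 0.2128, 0.3247]
t=5: π = [0.2012, 0.2612, 0.2127, 0.3249]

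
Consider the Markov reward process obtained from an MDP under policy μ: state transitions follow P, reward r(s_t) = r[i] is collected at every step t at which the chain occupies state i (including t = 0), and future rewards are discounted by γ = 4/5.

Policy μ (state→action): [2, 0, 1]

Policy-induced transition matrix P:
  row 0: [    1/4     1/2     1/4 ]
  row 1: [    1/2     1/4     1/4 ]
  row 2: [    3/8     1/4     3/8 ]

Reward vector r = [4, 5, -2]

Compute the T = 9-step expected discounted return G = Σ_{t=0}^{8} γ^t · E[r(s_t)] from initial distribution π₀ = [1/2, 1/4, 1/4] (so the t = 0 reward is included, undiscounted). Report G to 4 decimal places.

t=0: π = [0.5000, 0.2500, 0.2500], E[r] = 2.7500, γ^t·E[r] = 2.750000, running G = 2.750000
t=1: π = [0.3438, 0.3750, 0.2813], E[r] = 2.6875, γ^t·E[r] = 2.150000, running G = 4.900000
t=2: π = [0.3789, 0.3359, 0.2852], E[r] = 2.6250, γ^t·E[r] = 1.680000, running G = 6.580000
t=3: π = [0.3696, 0.3447, 0.2856], E[r] = 2.6309, γ^t·E[r] = 1.347000, running G = 7.927000
t=4: π = [0.3719, 0.3424, 0.2857], E[r] = 2.6282, γ^t·E[r] = 1.076500, running G = 9.003500
t=5: π = [0.3713, 0.3430, 0.2857], E[r] = 2.6287, γ^t·E[r] = 0.861370, running G = 9.864870
t=6: π = [0.3715, 0.3428, 0.2857], E[r] = 2.6285, γ^t·E[r] = 0.689057, running G = 10.553927
t=7: π = [0.3714, 0.3429, 0.2857], E[r] = 2.6286, γ^t·E[r] = 0.551253, running G = 11.105180
t=8: π = [0.3714, 0.3429, 0.2857], E[r] = 2.6286, γ^t·E[r] = 0.441001, running G = 11.546181

G = 11.5462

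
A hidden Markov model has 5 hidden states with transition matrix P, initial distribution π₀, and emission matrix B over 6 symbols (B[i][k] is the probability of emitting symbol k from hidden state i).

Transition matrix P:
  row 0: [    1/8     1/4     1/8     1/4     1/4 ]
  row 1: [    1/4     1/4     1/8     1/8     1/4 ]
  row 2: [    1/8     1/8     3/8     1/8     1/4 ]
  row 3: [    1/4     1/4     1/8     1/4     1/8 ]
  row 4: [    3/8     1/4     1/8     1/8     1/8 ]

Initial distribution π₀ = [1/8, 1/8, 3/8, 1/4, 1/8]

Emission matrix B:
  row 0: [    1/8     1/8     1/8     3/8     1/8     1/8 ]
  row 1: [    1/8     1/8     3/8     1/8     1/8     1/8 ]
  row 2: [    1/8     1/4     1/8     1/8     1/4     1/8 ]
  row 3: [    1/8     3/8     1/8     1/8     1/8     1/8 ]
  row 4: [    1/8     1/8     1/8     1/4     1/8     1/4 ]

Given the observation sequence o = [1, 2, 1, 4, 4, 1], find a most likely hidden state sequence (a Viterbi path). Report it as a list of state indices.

path = [2, 2, 2, 2, 2, 2]

t=0: δ = [1.562e-02, 1.562e-02, 9.375e-02, 9.375e-02, 1.562e-02]  (obs o_0=1)
t=1: δ = [2.930e-03, 8.789e-03, 4.395e-03, 2.930e-03, 2.930e-03]  ψ = [3, 3, 2, 3, 2]  (obs o_1=2)
t=2: δ = [2.747e-04, 2.747e-04, 4.120e-04, 4.120e-04, 2.747e-04]  ψ = [1, 1, 2, 1, 1]  (obs o_2=1)
t=3: δ = [1.287e-05, 1.287e-05, 3.862e-05, 1.287e-05, 1.287e-05]  ψ = [3, 3, 2, 3, 2]  (obs o_3=4)
t=4: δ = [6.035e-07, 6.035e-07, 3.621e-06, 6.035e-07, 1.207e-06]  ψ = [2, 2, 2, 2, 2]  (obs o_4=4)
t=5: δ = [5.658e-08, 5.658e-08, 3.395e-07, 1.697e-07, 1.132e-07]  ψ = [2, 2, 2, 2, 2]  (obs o_5=1)
backtrack: best end state = 2; path = [2, 2, 2, 2, 2, 2]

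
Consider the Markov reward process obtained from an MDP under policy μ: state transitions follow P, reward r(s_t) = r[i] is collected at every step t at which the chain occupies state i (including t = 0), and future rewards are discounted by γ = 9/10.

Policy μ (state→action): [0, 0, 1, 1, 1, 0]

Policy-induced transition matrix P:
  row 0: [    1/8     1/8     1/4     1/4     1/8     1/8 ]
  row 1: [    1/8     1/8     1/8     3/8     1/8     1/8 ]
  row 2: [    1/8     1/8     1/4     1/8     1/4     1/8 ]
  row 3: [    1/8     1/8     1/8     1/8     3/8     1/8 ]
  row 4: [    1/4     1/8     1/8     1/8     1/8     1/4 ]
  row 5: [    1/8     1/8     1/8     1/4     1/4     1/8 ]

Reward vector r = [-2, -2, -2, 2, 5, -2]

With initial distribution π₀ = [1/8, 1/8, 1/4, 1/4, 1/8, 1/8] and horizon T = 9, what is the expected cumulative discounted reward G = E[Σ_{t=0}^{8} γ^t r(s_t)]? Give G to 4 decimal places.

G = 1.3386

t=0: π = [0.1250, 0.1250, 0.2500, 0.2500, 0.1250, 0.1250], E[r] = -0.1250, γ^t·E[r] = -0.125000, running G = -0.125000
t=1: π = [0.1406, 0.1250, 0.1719, 0.1875, 0.2344, 0.1406], E[r] = 0.3906, γ^t·E[r] = 0.351563, running G = 0.226563
t=2: π = [0.1543, 0.1250, 0.1641, 0.1914, 0.2109, 0.1543], E[r] = 0.2422, γ^t·E[r] = 0.196172, running G = 0.422734
t=3: π = [0.1514, 0.1250, 0.1648, 0.1948, 0.2126, 0.1514], E[r] = 0.2678, γ^t·E[r] = 0.195242, running G = 0.617977
t=4: π = [0.1516, 0.1250, 0.1645, 0.1941, 0.2132, 0.1516], E[r] = 0.2690, γ^t·E[r] = 0.176459, running G = 0.794436
t=5: π = [0.1517, 0.1250, 0.1645, 0.1941, 0.2130, 0.1517], E[r] = 0.2678, γ^t·E[r] = 0.158151, running G = 0.952587
t=6: π = [0.1516, 0.1250, 0.1645, 0.1942, 0.2131, 0.1516], E[r] = 0.2681, γ^t·E[r] = 0.142454, running G = 1.095041
t=7: π = [0.1516, 0.1250, 0.1645, 0.1942, 0.2131, 0.1516], E[r] = 0.2680, γ^t·E[r] = 0.128206, running G = 1.223247
t=8: π = [0.1516, 0.1250, 0.1645, 0.1942, 0.2131, 0.1516], E[r] = 0.2680, γ^t·E[r] = 0.115382, running G = 1.338629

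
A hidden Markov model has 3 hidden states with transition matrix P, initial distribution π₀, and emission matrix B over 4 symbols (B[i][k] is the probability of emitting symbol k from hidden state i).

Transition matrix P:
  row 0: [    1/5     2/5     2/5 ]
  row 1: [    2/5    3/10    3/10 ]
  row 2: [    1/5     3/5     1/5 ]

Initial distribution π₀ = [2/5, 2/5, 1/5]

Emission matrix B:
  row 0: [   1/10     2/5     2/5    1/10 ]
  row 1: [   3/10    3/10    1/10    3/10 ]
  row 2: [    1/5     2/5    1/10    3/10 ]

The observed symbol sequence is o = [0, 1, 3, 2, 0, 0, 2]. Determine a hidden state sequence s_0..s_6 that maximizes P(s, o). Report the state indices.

path = [1, 2, 1, 0, 2, 1, 0]

t=0: δ = [4.000e-02, 1.200e-01, 4.000e-02]  (obs o_0=0)
t=1: δ = [1.920e-02, 1.080e-02, 1.440e-02]  ψ = [1, 1, 1]  (obs o_1=1)
t=2: δ = [4.320e-04, 2.592e-03, 2.304e-03]  ψ = [1, 2, 0]  (obs o_2=3)
t=3: δ = [4.147e-04, 1.382e-04, 7.776e-05]  ψ = [1, 2, 1]  (obs o_3=2)
t=4: δ = [8.294e-06, 4.977e-05, 3.318e-05]  ψ = [0, 0, 0]  (obs o_4=0)
t=5: δ = [1.991e-06, 5.972e-06, 2.986e-06]  ψ = [1, 2, 1]  (obs o_5=0)
t=6: δ = [9.555e-07, 1.792e-07, 1.792e-07]  ψ = [1, 1, 1]  (obs o_6=2)
backtrack: best end state = 0; path = [1, 2, 1, 0, 2, 1, 0]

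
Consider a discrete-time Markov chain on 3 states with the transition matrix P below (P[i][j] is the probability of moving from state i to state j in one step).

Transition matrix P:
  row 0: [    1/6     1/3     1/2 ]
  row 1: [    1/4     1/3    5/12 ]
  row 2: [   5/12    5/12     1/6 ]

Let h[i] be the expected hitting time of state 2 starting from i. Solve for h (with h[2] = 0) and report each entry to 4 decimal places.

h = [2.1176, 2.2941, 0.0000]

First-step conditioning: h[2] = 0; for i ≠ 2, h[i] = 1 + Σ_k P[i][k]·h[k].
  h[0] = 1 + 1/6·h[0] + 1/3·h[1]
  h[1] = 1 + 1/4·h[0] + 1/3·h[1]
Solving the 2×2 linear system over states ≠ 2 gives exactly h = [36/17, 39/17, 0] (h[2] = 0 is the target).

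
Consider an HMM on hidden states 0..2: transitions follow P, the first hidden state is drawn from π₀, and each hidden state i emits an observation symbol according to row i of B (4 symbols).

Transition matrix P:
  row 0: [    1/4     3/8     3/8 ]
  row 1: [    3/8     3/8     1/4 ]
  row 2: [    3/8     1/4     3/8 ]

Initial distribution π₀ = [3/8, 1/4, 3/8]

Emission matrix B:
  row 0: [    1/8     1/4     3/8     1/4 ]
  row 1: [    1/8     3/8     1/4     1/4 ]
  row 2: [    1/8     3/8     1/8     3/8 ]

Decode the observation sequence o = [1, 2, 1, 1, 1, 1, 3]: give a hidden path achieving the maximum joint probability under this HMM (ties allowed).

path = [2, 0, 2, 2, 2, 2, 2]

t=0: δ = [9.375e-02, 9.375e-02, 1.406e-01]  (obs o_0=1)
t=1: δ = [1.978e-02, 8.789e-03, 6.592e-03]  ψ = [2, 0, 2]  (obs o_1=2)
t=2: δ = [1.236e-03, 2.781e-03, 2.781e-03]  ψ = [0, 0, 0]  (obs o_2=1)
t=3: δ = [2.607e-04, 3.911e-04, 3.911e-04]  ψ = [1, 1, 2]  (obs o_3=1)
t=4: δ = [3.666e-05, 5.499e-05, 5.499e-05]  ψ = [1, 1, 2]  (obs o_4=1)
t=5: δ = [5.156e-06, 7.733e-06, 7.733e-06]  ψ = [1, 1, 2]  (obs o_5=1)
t=6: δ = [7.250e-07, 7.250e-07, 1.088e-06]  ψ = [1, 1, 2]  (obs o_6=3)
backtrack: best end state = 2; path = [2, 0, 2, 2, 2, 2, 2]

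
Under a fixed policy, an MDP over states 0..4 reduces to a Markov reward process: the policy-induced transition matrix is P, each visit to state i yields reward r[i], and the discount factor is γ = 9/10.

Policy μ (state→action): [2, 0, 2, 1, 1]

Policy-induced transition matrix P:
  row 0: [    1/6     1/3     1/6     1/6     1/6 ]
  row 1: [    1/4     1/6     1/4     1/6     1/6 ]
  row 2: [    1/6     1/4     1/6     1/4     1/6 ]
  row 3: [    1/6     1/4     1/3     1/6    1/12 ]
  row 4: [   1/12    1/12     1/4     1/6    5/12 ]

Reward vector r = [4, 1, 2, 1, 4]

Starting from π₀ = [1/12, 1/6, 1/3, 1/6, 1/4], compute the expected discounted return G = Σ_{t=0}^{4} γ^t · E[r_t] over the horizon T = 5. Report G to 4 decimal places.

G = 9.5915

t=0: π = [0.0833, 0.1667, 0.3333, 0.1667, 0.2500], E[r] = 2.3333, γ^t·E[r] = 2.333333, running G = 2.333333
t=1: π = [0.1597, 0.2014, 0.2292, 0.1944, 0.2153], E[r] = 2.3542, γ^t·E[r] = 2.118750, running G = 4.452083
t=2: π = [0.1655, 0.2106, 0.2338, 0.1858, 0.2043], E[r] = 2.3432, γ^t·E[r] = 1.897969, running G = 6.350052
t=3: π = [0.1672, 0.2122, 0.2322, 0.1861, 0.2023], E[r] = 2.3406, γ^t·E[r] = 1.706273, running G = 8.056326
t=4: π = [0.1675, 0.2125, 0.2322, 0.1860, 0.2017], E[r] = 2.3399, γ^t·E[r] = 1.535187, running G = 9.591513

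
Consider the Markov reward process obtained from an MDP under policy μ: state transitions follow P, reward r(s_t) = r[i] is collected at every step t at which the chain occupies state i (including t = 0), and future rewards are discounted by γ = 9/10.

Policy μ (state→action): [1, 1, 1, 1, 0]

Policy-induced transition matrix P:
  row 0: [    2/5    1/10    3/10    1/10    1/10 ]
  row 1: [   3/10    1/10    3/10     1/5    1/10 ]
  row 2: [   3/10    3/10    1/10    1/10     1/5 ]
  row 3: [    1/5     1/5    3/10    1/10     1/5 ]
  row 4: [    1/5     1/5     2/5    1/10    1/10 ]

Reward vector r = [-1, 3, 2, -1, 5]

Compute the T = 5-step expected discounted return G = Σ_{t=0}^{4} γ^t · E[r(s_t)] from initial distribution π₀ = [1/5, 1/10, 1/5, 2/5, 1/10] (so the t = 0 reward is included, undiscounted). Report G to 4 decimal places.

t=0: π = [0.2000, 0.1000, 0.2000, 0.4000, 0.1000], E[r] = 0.6000, γ^t·E[r] = 0.600000, running G = 0.600000
t=1: π = [0.2700, 0.1900, 0.2700, 0.1100, 0.1600], E[r] = 1.5300, γ^t·E[r] = 1.377000, running G = 1.977000
t=2: π = [0.3000, 0.1810, 0.2620, 0.1190, 0.1380], E[r] = 1.3380, γ^t·E[r] = 1.083780, running G = 3.060780
t=3: π = [0.3043, 0.1781, 0.2614, 0.1181, 0.1381], E[r] = 1.3252, γ^t·E[r] = 0.966071, running G = 4.026851
t=4: π = [0.3048, 0.1779, 0.2615, 0.1178, 0.1380], E[r] = 1.3239, γ^t·E[r] = 0.868604, running G = 4.895455

G = 4.8955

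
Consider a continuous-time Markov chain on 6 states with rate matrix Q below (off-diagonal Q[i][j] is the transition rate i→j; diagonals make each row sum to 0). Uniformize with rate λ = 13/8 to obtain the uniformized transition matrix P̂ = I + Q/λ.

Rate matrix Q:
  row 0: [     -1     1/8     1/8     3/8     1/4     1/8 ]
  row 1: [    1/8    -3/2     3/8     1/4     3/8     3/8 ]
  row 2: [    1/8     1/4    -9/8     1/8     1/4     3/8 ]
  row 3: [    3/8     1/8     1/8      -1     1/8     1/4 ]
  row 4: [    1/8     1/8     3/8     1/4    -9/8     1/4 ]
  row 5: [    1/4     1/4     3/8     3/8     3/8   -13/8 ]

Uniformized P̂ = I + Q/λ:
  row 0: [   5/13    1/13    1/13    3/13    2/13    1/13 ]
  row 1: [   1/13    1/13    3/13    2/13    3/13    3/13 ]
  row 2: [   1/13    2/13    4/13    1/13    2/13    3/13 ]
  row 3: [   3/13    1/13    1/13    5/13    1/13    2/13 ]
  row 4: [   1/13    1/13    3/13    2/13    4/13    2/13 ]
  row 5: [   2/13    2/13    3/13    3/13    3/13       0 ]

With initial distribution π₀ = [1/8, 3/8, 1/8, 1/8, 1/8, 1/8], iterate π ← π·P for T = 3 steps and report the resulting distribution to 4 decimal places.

t=0: π = [0.1250, 0.3750, 0.1250, 0.1250, 0.1250, 0.1250]
t=1: π = [0.1442, 0.0962, 0.2019, 0.1923, 0.2019, 0.1635]
t=2: π = [0.1635, 0.1050, 0.1945, 0.2064, 0.1901, 0.1405]
t=3: π = [0.1698, 0.1027, 0.1888, 0.2099, 0.1861, 0.1427]

π = [0.1698, 0.1027, 0.1888, 0.2099, 0.1861, 0.1427]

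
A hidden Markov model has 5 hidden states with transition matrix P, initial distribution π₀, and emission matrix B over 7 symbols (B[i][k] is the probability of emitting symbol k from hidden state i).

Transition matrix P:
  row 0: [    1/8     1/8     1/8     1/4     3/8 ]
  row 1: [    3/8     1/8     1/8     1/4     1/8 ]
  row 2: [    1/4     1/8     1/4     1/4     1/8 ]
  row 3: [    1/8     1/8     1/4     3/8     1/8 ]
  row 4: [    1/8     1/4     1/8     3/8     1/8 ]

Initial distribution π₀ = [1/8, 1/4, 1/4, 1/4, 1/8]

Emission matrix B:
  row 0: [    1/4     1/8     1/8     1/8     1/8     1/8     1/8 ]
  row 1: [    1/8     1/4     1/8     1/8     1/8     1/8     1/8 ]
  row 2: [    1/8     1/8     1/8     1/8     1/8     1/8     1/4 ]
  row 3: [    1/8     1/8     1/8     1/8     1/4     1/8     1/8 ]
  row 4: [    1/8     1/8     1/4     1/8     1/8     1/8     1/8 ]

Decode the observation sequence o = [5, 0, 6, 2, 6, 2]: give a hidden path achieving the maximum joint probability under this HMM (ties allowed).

t=0: δ = [1.562e-02, 3.125e-02, 3.125e-02, 3.125e-02, 1.562e-02]  (obs o_0=5)
t=1: δ = [2.930e-03, 4.883e-04, 9.766e-04, 1.465e-03, 7.324e-04]  ψ = [1, 1, 2, 3, 0]  (obs o_1=0)
t=2: δ = [4.578e-05, 4.578e-05, 9.155e-05, 9.155e-05, 1.373e-04]  ψ = [0, 0, 0, 0, 0]  (obs o_2=6)
t=3: δ = [2.861e-06, 4.292e-06, 2.861e-06, 6.437e-06, 4.292e-06]  ψ = [2, 4, 2, 4, 0]  (obs o_3=2)
t=4: δ = [2.012e-07, 1.341e-07, 4.023e-07, 3.017e-07, 1.341e-07]  ψ = [1, 4, 3, 3, 0]  (obs o_4=6)
t=5: δ = [1.257e-08, 6.286e-09, 1.257e-08, 1.414e-08, 1.886e-08]  ψ = [2, 2, 2, 3, 0]  (obs o_5=2)
backtrack: best end state = 4; path = [1, 0, 4, 1, 0, 4]

path = [1, 0, 4, 1, 0, 4]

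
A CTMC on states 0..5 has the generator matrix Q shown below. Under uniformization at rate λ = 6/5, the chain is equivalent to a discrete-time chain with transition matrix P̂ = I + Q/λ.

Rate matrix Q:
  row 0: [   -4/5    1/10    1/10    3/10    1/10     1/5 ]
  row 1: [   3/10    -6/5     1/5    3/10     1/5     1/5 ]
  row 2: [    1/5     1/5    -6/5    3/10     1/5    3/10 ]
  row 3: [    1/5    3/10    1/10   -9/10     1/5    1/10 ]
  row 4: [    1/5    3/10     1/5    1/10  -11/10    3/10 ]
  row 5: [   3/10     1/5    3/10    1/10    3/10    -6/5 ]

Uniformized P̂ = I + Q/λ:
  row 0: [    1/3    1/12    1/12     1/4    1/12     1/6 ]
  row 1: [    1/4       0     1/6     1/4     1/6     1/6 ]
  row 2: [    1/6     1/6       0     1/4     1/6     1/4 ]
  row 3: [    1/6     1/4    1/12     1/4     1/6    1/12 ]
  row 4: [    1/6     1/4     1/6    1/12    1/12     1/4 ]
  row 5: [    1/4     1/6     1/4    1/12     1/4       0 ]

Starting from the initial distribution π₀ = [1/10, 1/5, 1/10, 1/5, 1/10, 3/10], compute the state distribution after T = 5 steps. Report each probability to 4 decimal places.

π = [0.2300, 0.1513, 0.1228, 0.2007, 0.1476, 0.1476]

t=0: π = [0.1000, 0.2000, 0.1000, 0.2000, 0.1000, 0.3000]
t=1: π = [0.2250, 0.1500, 0.1500, 0.1833, 0.1750, 0.1167]
t=2: π = [0.2264, 0.1528, 0.1174, 0.2014, 0.1431, 0.1590]
t=3: π = [0.2304, 0.1510, 0.1247, 0.1997, 0.1491, 0.1451]
t=4: π = [0.2297, 0.1514, 0.1221, 0.2010, 0.1471, 0.1487]
t=5: π = [0.2300, 0.1513, 0.1228, 0.2007, 0.1476, 0.1476]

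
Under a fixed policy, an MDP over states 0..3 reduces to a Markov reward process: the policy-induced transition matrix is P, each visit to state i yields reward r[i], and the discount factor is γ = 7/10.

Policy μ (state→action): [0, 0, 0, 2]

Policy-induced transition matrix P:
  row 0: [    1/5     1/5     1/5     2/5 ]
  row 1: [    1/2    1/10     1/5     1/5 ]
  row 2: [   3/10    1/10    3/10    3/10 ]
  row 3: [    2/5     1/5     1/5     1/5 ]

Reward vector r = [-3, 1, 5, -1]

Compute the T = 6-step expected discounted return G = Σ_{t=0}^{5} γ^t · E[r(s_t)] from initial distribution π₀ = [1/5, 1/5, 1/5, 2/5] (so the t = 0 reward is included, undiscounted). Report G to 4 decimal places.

t=0: π = [0.2000, 0.2000, 0.2000, 0.4000], E[r] = 0.2000, γ^t·E[r] = 0.200000, running G = 0.200000
t=1: π = [0.3600, 0.1600, 0.2200, 0.2600], E[r] = -0.0800, γ^t·E[r] = -0.056000, running G = 0.144000
t=2: π = [0.3220, 0.1620, 0.2220, 0.2940], E[r] = 0.0120, γ^t·E[r] = 0.005880, running G = 0.149880
t=3: π = [0.3296, 0.1616, 0.2222, 0.2866], E[r] = -0.0028, γ^t·E[r] = -0.000960, running G = 0.148920
t=4: π = [0.3280, 0.1616, 0.2222, 0.2881], E[r] = 0.0005, γ^t·E[r] = 0.000125, running G = 0.149044
t=5: π = [0.3283, 0.1616, 0.2222, 0.2878], E[r] = -0.0001, γ^t·E[r] = -0.000018, running G = 0.149026

G = 0.1490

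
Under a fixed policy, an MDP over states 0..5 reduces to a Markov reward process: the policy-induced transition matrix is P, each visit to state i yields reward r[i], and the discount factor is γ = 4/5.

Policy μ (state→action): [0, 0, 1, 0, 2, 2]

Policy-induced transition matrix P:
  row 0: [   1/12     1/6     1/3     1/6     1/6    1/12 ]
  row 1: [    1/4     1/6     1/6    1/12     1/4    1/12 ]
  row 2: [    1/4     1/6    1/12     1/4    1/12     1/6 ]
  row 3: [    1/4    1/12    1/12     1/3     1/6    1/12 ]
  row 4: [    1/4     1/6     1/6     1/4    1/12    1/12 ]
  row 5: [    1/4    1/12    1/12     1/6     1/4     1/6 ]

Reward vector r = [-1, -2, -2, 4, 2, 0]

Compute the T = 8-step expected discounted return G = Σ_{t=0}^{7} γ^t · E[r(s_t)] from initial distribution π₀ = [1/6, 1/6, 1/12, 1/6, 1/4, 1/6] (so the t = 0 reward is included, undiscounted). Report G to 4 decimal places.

G = 1.6580

t=0: π = [0.1667, 0.1667, 0.0833, 0.1667, 0.2500, 0.1667], E[r] = 0.5000, γ^t·E[r] = 0.500000, running G = 0.500000
t=1: π = [0.2222, 0.1389, 0.1597, 0.2083, 0.1667, 0.1042], E[r] = 0.3472, γ^t·E[r] = 0.277778, running G = 0.777778
t=2: π = [0.2130, 0.1406, 0.1644, 0.2170, 0.1597, 0.1053], E[r] = 0.3646, γ^t·E[r] = 0.233333, running G = 1.011111
t=3: π = [0.2145, 0.1398, 0.1616, 0.2181, 0.1602, 0.1058], E[r] = 0.3755, γ^t·E[r] = 0.192247, running G = 1.203358
t=4: π = [0.2142, 0.1397, 0.1620, 0.2182, 0.1603, 0.1056], E[r] = 0.3759, γ^t·E[r] = 0.153956, running G = 1.357314
t=5: π = [0.2143, 0.1397, 0.1619, 0.2182, 0.1603, 0.1056], E[r] = 0.3760, γ^t·E[r] = 0.123222, running G = 1.480536
t=6: π = [0.2143, 0.1397, 0.1619, 0.2182, 0.1603, 0.1056], E[r] = 0.3761, γ^t·E[r] = 0.098586, running G = 1.579121
t=7: π = [0.2143, 0.1397, 0.1619, 0.2182, 0.1603, 0.1056], E[r] = 0.3761, γ^t·E[r] = 0.078869, running G = 1.657991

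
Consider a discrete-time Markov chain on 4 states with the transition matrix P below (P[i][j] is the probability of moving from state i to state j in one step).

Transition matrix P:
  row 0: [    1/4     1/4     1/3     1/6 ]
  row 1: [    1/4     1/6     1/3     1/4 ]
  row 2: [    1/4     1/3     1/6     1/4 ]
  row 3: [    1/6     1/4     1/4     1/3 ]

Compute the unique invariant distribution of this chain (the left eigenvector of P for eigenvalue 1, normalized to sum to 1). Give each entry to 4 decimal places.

Balance equations π_j = Σ_i π_i·P[i][j]:
  π_0 = 1/4·π_0 + 1/4·π_1 + 1/4·π_2 + 1/6·π_3
  π_1 = 1/4·π_0 + 1/6·π_1 + 1/3·π_2 + 1/4·π_3
  π_2 = 1/3·π_0 + 1/3·π_1 + 1/6·π_2 + 1/4·π_3
  normalize: π_0 + π_1 + π_2 + π_3 = 1
Solving the linear system gives exactly π = [30/131, 461/1834, 491/1834, 33/131].

π = [0.2290, 0.2514, 0.2677, 0.2519]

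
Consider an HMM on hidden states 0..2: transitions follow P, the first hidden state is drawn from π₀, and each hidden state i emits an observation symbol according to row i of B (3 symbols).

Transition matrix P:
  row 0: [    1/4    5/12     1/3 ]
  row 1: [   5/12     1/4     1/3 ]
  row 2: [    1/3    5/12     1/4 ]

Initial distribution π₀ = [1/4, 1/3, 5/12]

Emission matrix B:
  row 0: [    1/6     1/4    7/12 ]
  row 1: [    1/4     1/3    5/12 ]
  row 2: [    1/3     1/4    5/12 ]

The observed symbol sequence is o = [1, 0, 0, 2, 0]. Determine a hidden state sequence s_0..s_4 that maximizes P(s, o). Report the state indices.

path = [1, 2, 1, 0, 2]

t=0: δ = [6.250e-02, 1.111e-01, 1.042e-01]  (obs o_0=1)
t=1: δ = [7.716e-03, 1.085e-02, 1.235e-02]  ψ = [1, 2, 1]  (obs o_1=0)
t=2: δ = [7.535e-04, 1.286e-03, 1.206e-03]  ψ = [1, 2, 1]  (obs o_2=0)
t=3: δ = [3.126e-04, 2.093e-04, 1.786e-04]  ψ = [1, 2, 1]  (obs o_3=2)
t=4: δ = [1.454e-05, 3.256e-05, 3.473e-05]  ψ = [1, 0, 0]  (obs o_4=0)
backtrack: best end state = 2; path = [1, 2, 1, 0, 2]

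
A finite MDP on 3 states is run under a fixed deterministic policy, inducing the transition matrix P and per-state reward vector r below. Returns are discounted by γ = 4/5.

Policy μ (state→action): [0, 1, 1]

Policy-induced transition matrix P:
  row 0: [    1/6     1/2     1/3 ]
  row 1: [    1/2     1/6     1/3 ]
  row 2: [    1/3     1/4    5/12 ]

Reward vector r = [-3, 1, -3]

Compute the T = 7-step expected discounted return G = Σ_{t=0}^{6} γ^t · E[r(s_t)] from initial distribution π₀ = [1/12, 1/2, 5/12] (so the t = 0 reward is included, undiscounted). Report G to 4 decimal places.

G = -6.4306

t=0: π = [0.0833, 0.5000, 0.4167], E[r] = -1.0000, γ^t·E[r] = -1.000000, running G = -1.000000
t=1: π = [0.4028, 0.2292, 0.3681], E[r] = -2.0833, γ^t·E[r] = -1.666667, running G = -2.666667
t=2: π = [0.3044, 0.3316, 0.3640], E[r] = -1.6736, γ^t·E[r] = -1.071111, running G = -3.737778
t=3: π = [0.3379, 0.2985, 0.3637], E[r] = -1.8061, γ^t·E[r] = -0.924741, running G = -4.662519
t=4: π = [0.3268, 0.3096, 0.3636], E[r] = -1.7616, γ^t·E[r] = -0.721560, running G = -5.384079
t=5: π = [0.3305, 0.3059, 0.3636], E[r] = -1.7764, γ^t·E[r] = -0.582101, running G = -5.966180
t=6: π = [0.3292, 0.3071, 0.3636], E[r] = -1.7715, γ^t·E[r] = -0.464386, running G = -6.430566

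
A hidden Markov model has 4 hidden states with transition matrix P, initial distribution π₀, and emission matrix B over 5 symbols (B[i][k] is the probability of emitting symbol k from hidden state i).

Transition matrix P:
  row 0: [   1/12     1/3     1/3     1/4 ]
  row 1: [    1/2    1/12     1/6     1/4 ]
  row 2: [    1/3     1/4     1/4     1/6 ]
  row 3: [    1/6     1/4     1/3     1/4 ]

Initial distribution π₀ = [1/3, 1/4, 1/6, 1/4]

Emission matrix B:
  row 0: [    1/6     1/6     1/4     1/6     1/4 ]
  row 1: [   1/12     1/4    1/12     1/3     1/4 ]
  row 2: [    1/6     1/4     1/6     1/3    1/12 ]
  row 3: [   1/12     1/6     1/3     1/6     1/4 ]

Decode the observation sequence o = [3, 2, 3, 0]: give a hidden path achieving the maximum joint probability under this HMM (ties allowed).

path = [1, 0, 1, 0]

t=0: δ = [5.556e-02, 8.333e-02, 5.556e-02, 4.167e-02]  (obs o_0=3)
t=1: δ = [1.042e-02, 1.543e-03, 3.086e-03, 6.944e-03]  ψ = [1, 0, 0, 1]  (obs o_1=2)
t=2: δ = [1.929e-04, 1.157e-03, 1.157e-03, 4.340e-04]  ψ = [3, 0, 0, 0]  (obs o_2=3)
t=3: δ = [9.645e-05, 2.411e-05, 4.823e-05, 2.411e-05]  ψ = [1, 2, 2, 1]  (obs o_3=0)
backtrack: best end state = 0; path = [1, 0, 1, 0]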